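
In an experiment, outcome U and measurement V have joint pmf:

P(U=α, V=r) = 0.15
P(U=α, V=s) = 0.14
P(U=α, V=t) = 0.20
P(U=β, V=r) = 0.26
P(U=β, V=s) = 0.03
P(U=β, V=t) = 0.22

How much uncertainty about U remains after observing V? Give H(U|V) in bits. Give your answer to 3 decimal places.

0.922 bits

Marginals: p(U) = (0.4900, 0.5100), p(V) = (0.4100, 0.1700, 0.4200).
H(U|V) = Σ p(V) · H(U|V=·).
  V=r: p=0.4100, H(U|V=r) = 0.9474
  V=s: p=0.1700, H(U|V=s) = 0.6723
  V=t: p=0.4200, H(U|V=t) = 0.9984
Weighted sum = 0.922 bits.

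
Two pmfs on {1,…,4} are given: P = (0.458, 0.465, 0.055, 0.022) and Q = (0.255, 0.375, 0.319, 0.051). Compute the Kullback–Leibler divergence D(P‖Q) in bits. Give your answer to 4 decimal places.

0.3651 bits

D(P‖Q) = Σ p·log₂(p/q).
  0.458·log₂(0.458/0.255) = 0.38694
  0.465·log₂(0.465/0.375) = 0.14431
  0.055·log₂(0.055/0.319) = -0.13948
  0.022·log₂(0.022/0.051) = -0.02669
D(P‖Q) = 0.3651 bits.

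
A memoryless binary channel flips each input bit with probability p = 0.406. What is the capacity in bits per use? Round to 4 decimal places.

Binary symmetric channel: C = 1 − h₂(ε) where h₂ is the binary entropy function.
h₂(0.406) = −0.406·log₂0.406 − 0.594·log₂0.594 = 0.9744.
C = 1 − 0.9744 = 0.0256 bits per channel use.

0.0256 bits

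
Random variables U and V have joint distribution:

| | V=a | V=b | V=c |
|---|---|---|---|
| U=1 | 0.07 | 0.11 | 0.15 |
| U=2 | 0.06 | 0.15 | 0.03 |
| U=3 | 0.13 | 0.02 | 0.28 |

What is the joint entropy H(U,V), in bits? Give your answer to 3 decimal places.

2.845 bits

H(U,V) = −Σ p(x,y)·log₂ p(x,y) over all 9 cells.
  cell (1,a): −0.07·log₂0.07 = 0.2686
  cell (1,b): −0.11·log₂0.11 = 0.3503
  cell (1,c): −0.15·log₂0.15 = 0.4105
  cell (2,a): −0.06·log₂0.06 = 0.2435
  cell (2,b): −0.15·log₂0.15 = 0.4105
  cell (2,c): −0.03·log₂0.03 = 0.1518
  cell (3,a): −0.13·log₂0.13 = 0.3826
  cell (3,b): −0.02·log₂0.02 = 0.1129
  cell (3,c): −0.28·log₂0.28 = 0.5142
Sum = 2.845 bits.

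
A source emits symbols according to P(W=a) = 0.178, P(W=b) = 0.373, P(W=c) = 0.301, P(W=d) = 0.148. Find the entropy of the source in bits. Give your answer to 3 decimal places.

1.903 bits

H(W) = −Σ p·log₂ p.
  −(0.178)·log₂(0.178) = 0.4432
  −(0.373)·log₂(0.373) = 0.5307
  −(0.301)·log₂(0.301) = 0.5214
  −(0.148)·log₂(0.148) = 0.4079
Sum: 0.4432 + 0.5307 + 0.5214 + 0.4079 = 1.903 bits.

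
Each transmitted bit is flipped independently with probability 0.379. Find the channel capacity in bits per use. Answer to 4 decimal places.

0.0427 bits

Binary symmetric channel: C = 1 − h₂(ε) where h₂ is the binary entropy function.
h₂(0.379) = −0.379·log₂0.379 − 0.621·log₂0.621 = 0.9573.
C = 1 − 0.9573 = 0.0427 bits per channel use.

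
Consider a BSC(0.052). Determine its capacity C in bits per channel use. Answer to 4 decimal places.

0.7052 bits

Binary symmetric channel: C = 1 − h₂(ε) where h₂ is the binary entropy function.
h₂(0.052) = −0.052·log₂0.052 − 0.948·log₂0.948 = 0.2948.
C = 1 − 0.2948 = 0.7052 bits per channel use.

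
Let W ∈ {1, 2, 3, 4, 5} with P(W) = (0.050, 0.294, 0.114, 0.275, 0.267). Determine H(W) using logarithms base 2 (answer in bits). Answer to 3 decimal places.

2.113 bits

H(W) = −Σ p·log₂ p.
  −(0.050)·log₂(0.050) = 0.2161
  −(0.294)·log₂(0.294) = 0.5192
  −(0.114)·log₂(0.114) = 0.3571
  −(0.275)·log₂(0.275) = 0.5122
  −(0.267)·log₂(0.267) = 0.5087
Sum: 0.2161 + 0.5192 + 0.3571 + 0.5122 + 0.5087 = 2.113 bits.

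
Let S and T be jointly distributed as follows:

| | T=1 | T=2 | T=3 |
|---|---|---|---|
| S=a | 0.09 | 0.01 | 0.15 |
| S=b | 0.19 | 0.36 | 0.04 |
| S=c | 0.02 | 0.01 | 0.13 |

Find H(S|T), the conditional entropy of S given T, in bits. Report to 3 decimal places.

Marginals: p(S) = (0.2500, 0.5900, 0.1600), p(T) = (0.3000, 0.3800, 0.3200).
H(S|T) = Σ p(T) · H(S|T=·).
  T=1: p=0.3000, H(S|T=1) = 1.1989
  T=2: p=0.3800, H(S|T=2) = 0.3501
  T=3: p=0.3200, H(S|T=3) = 1.4153
Weighted sum = 0.946 bits.

0.946 bits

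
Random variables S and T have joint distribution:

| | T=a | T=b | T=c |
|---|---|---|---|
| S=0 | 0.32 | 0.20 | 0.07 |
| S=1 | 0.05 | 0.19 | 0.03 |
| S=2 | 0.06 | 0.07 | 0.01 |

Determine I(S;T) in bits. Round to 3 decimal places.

Marginals: p(S) = (0.5900, 0.2700, 0.1400), p(T) = (0.4300, 0.4600, 0.1100).
I(S;T) = Σ p(x,y)·log₂[p(x,y)/(p(x)p(y))].
  (0,a): 0.32·log₂(1.2613) = 0.1072
  (0,b): 0.20·log₂(0.7369) = -0.0881
  (0,c): 0.07·log₂(1.0786) = 0.0076
  (1,a): 0.05·log₂(0.4307) = -0.0608
  (1,b): 0.19·log₂(1.5298) = 0.1165
  (1,c): 0.03·log₂(1.0101) = 0.0004
  (2,a): 0.06·log₂(0.9967) = -0.0003
  (2,b): 0.07·log₂(1.0870) = 0.0084
  (2,c): 0.01·log₂(0.6494) = -0.0062
Sum = 0.085 bits.

0.085 bits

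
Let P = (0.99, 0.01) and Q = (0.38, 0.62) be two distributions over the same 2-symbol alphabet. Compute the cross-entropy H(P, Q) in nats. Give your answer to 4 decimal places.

H(P,Q) = −Σ p·ln q.
  −0.99·ln(0.38) = 0.95791
  −0.01·ln(0.62) = 0.00478
H(P,Q) = 0.9627 nats.

0.9627 nats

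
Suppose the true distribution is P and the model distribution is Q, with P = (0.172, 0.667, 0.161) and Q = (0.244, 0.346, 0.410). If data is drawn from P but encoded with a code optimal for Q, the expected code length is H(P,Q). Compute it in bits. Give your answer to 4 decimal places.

1.5784 bits

H(P,Q) = −Σ p·log₂ q.
  −0.172·log₂(0.244) = 0.35003
  −0.667·log₂(0.346) = 1.02128
  −0.161·log₂(0.410) = 0.20709
H(P,Q) = 1.5784 bits.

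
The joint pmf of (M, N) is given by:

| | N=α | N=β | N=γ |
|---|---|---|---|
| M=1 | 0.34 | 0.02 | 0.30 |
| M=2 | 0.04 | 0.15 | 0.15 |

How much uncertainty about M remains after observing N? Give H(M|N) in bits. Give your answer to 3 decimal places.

Marginals: p(M) = (0.6600, 0.3400), p(N) = (0.3800, 0.1700, 0.4500).
H(M|N) = Σ p(N) · H(M|N=·).
  N=α: p=0.3800, H(M|N=α) = 0.4855
  N=β: p=0.1700, H(M|N=β) = 0.5226
  N=γ: p=0.4500, H(M|N=γ) = 0.9183
Weighted sum = 0.687 bits.

0.687 bits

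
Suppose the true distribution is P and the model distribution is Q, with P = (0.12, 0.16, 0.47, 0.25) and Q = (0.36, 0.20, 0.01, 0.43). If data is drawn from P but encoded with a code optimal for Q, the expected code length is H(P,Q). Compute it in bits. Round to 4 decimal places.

3.9754 bits

H(P,Q) = −Σ p·log₂ q.
  −0.12·log₂(0.36) = 0.17687
  −0.16·log₂(0.20) = 0.37151
  −0.47·log₂(0.01) = 3.12261
  −0.25·log₂(0.43) = 0.30440
H(P,Q) = 3.9754 bits.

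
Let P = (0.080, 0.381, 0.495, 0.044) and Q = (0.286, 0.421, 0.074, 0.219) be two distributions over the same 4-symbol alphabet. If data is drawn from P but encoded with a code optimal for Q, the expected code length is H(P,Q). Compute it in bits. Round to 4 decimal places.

2.5758 bits

H(P,Q) = −Σ p·log₂ q.
  −0.080·log₂(0.286) = 0.14447
  −0.381·log₂(0.421) = 0.47553
  −0.495·log₂(0.074) = 1.85938
  −0.044·log₂(0.219) = 0.09640
H(P,Q) = 2.5758 bits.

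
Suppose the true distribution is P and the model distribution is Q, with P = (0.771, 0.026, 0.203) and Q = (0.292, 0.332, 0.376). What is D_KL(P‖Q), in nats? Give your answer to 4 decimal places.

D(P‖Q) = Σ p·ln(p/q).
  0.771·ln(0.771/0.292) = 0.74859
  0.026·ln(0.026/0.332) = -0.06622
  0.203·ln(0.203/0.376) = -0.12513
D(P‖Q) = 0.5572 nats.

0.5572 nats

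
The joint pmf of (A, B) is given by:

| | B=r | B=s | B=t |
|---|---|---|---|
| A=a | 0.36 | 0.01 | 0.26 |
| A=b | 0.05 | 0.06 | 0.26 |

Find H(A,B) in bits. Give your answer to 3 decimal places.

2.067 bits

H(A,B) = −Σ p(x,y)·log₂ p(x,y) over all 6 cells.
  cell (a,r): −0.36·log₂0.36 = 0.5306
  cell (a,s): −0.01·log₂0.01 = 0.0664
  cell (a,t): −0.26·log₂0.26 = 0.5053
  cell (b,r): −0.05·log₂0.05 = 0.2161
  cell (b,s): −0.06·log₂0.06 = 0.2435
  cell (b,t): −0.26·log₂0.26 = 0.5053
Sum = 2.067 bits.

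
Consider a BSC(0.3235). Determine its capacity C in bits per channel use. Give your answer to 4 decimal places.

0.0919 bits

Binary symmetric channel: C = 1 − h₂(ε) where h₂ is the binary entropy function.
h₂(0.3235) = −0.3235·log₂0.3235 − 0.6765·log₂0.6765 = 0.9081.
C = 1 − 0.9081 = 0.0919 bits per channel use.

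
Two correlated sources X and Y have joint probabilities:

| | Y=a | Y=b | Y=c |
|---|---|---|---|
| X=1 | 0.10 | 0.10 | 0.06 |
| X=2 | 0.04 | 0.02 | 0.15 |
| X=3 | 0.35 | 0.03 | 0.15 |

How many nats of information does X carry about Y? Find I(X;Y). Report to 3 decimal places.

Marginals: p(X) = (0.2600, 0.2100, 0.5300), p(Y) = (0.4900, 0.1500, 0.3600).
I(X;Y) = H(X) + H(Y) − H(X,Y).
H(X) = 1.0145, H(Y) = 1.0019, H(X,Y) = 1.8781.
I(X;Y) = 1.0145 + 1.0019 − 1.8781 = 0.138 nats.

0.138 nats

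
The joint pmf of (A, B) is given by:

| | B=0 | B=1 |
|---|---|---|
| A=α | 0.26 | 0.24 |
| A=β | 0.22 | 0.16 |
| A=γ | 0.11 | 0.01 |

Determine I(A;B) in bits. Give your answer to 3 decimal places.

0.054 bits

Marginals: p(A) = (0.5000, 0.3800, 0.1200), p(B) = (0.5900, 0.4100).
I(A;B) = H(A) + H(B) − H(A,B).
H(A) = 1.3975, H(B) = 0.9765, H(A,B) = 2.3197.
I(A;B) = 1.3975 + 0.9765 − 2.3197 = 0.054 bits.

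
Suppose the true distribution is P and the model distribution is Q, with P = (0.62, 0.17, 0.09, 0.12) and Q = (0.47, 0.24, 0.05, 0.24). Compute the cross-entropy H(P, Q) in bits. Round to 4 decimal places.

H(P,Q) = −Σ p·log₂ q.
  −0.62·log₂(0.47) = 0.67535
  −0.17·log₂(0.24) = 0.35001
  −0.09·log₂(0.05) = 0.38897
  −0.12·log₂(0.24) = 0.24707
H(P,Q) = 1.6614 bits.

1.6614 bits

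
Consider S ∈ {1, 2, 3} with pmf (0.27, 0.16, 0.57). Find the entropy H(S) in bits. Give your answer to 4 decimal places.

1.3953 bits

H(S) = −Σ p·log₂ p.
  −(0.27)·log₂(0.27) = 0.51002
  −(0.16)·log₂(0.16) = 0.42302
  −(0.57)·log₂(0.57) = 0.46225
Sum: 0.51002 + 0.42302 + 0.46225 = 1.3953 bits.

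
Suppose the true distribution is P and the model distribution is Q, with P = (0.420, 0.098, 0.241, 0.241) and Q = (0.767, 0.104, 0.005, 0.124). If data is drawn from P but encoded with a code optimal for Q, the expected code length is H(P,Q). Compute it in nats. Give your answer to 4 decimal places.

2.1132 nats

H(P,Q) = −Σ p·ln q.
  −0.420·ln(0.767) = 0.11141
  −0.098·ln(0.104) = 0.22181
  −0.241·ln(0.005) = 1.27689
  −0.241·ln(0.124) = 0.50308
H(P,Q) = 2.1132 nats.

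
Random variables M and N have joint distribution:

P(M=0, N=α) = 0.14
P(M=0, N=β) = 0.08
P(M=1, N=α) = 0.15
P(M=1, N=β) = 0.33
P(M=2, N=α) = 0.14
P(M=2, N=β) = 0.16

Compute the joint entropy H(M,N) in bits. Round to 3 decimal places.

H(M,N) = −Σ p(x,y)·log₂ p(x,y) over all 6 cells.
  cell (0,α): −0.14·log₂0.14 = 0.3971
  cell (0,β): −0.08·log₂0.08 = 0.2915
  cell (1,α): −0.15·log₂0.15 = 0.4105
  cell (1,β): −0.33·log₂0.33 = 0.5278
  cell (2,α): −0.14·log₂0.14 = 0.3971
  cell (2,β): −0.16·log₂0.16 = 0.4230
Sum = 2.447 bits.

2.447 bits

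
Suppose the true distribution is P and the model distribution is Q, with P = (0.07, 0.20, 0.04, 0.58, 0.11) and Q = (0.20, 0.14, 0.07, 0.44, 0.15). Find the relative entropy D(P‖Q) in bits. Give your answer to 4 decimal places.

0.1465 bits

D(P‖Q) = Σ p·log₂(p/q).
  0.07·log₂(0.07/0.20) = -0.10602
  0.20·log₂(0.20/0.14) = 0.10291
  0.04·log₂(0.04/0.07) = -0.03229
  0.58·log₂(0.58/0.44) = 0.23116
  0.11·log₂(0.11/0.15) = -0.04922
D(P‖Q) = 0.1465 bits.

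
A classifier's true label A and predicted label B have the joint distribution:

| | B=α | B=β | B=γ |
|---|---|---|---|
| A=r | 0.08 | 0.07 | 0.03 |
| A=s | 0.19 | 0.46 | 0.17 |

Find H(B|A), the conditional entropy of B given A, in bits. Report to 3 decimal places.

1.437 bits

Chain rule: H(B|A) = H(A,B) − H(A).
Marginals: p(A) = (0.1800, 0.8200), p(B) = (0.2700, 0.5300, 0.2000).
H(A,B) = 2.1170 bits; H(A) = 0.6801 bits.
H(B|A) = 2.1170 − 0.6801 = 1.437 bits.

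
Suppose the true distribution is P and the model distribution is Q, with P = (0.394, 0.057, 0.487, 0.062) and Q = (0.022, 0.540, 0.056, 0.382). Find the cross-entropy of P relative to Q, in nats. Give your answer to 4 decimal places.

3.0023 nats

H(P,Q) = −Σ p·ln q.
  −0.394·ln(0.022) = 1.50378
  −0.057·ln(0.540) = 0.03512
  −0.487·ln(0.056) = 1.40373
  −0.062·ln(0.382) = 0.05966
H(P,Q) = 3.0023 nats.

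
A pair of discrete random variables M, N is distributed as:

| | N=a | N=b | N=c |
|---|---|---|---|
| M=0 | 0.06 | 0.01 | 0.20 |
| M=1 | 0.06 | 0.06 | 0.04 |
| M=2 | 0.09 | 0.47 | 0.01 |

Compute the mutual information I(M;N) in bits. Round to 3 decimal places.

0.510 bits

Marginals: p(M) = (0.2700, 0.1600, 0.5700), p(N) = (0.2100, 0.5400, 0.2500).
I(M;N) = Σ p(x,y)·log₂[p(x,y)/(p(x)p(y))].
  (0,a): 0.06·log₂(1.0582) = 0.0049
  (0,b): 0.01·log₂(0.0686) = -0.0387
  (0,c): 0.20·log₂(2.9630) = 0.3134
  (1,a): 0.06·log₂(1.7857) = 0.0502
  (1,b): 0.06·log₂(0.6944) = -0.0316
  (1,c): 0.04·log₂(1.0000) = 0.0000
  (2,a): 0.09·log₂(0.7519) = -0.0370
  (2,b): 0.47·log₂(1.5270) = 0.2870
  (2,c): 0.01·log₂(0.0702) = -0.0383
Sum = 0.510 bits.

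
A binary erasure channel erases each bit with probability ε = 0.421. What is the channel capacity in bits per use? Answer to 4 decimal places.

Binary erasure channel: capacity C = 1 − ε.
C = 1 − 0.421 = 0.5790 bits per channel use.

0.5790 bits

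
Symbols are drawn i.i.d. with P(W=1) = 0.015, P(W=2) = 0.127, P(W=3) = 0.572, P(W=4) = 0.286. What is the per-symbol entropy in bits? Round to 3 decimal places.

1.446 bits

H(W) = −Σ p·log₂ p.
  −(0.015)·log₂(0.015) = 0.0909
  −(0.127)·log₂(0.127) = 0.3781
  −(0.572)·log₂(0.572) = 0.4610
  −(0.286)·log₂(0.286) = 0.5165
Sum: 0.0909 + 0.3781 + 0.4610 + 0.5165 = 1.446 bits.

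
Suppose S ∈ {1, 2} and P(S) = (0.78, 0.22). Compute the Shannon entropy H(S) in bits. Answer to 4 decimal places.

0.7602 bits

H(S) = −Σ p·log₂ p.
  −(0.78)·log₂(0.78) = 0.27959
  −(0.22)·log₂(0.22) = 0.48057
Sum: 0.27959 + 0.48057 = 0.7602 bits.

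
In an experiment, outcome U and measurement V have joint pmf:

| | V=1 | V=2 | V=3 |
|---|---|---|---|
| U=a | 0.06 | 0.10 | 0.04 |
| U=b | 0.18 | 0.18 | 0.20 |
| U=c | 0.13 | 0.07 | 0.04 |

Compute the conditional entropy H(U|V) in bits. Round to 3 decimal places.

Marginals: p(U) = (0.2000, 0.5600, 0.2400), p(V) = (0.3700, 0.3500, 0.2800).
H(U|V) = Σ p(V) · H(U|V=·).
  V=1: p=0.3700, H(U|V=1) = 1.4615
  V=2: p=0.3500, H(U|V=2) = 1.4742
  V=3: p=0.2800, H(U|V=3) = 1.1488
Weighted sum = 1.378 bits.

1.378 bits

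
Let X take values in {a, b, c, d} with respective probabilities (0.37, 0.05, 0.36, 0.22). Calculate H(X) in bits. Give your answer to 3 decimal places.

H(X) = −Σ p·log₂ p.
  −(0.37)·log₂(0.37) = 0.5307
  −(0.05)·log₂(0.05) = 0.2161
  −(0.36)·log₂(0.36) = 0.5306
  −(0.22)·log₂(0.22) = 0.4806
Sum: 0.5307 + 0.2161 + 0.5306 + 0.4806 = 1.758 bits.

1.758 bits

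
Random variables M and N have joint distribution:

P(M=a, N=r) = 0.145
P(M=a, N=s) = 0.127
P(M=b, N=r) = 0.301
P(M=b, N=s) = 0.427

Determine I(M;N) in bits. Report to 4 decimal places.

Marginals: p(M) = (0.2720, 0.7280), p(N) = (0.4460, 0.5540).
I(M;N) = Σ p(x,y)·log₂[p(x,y)/(p(x)p(y))].
  (a,r): 0.145·log₂(1.1953) = 0.03731
  (a,s): 0.127·log₂(0.8428) = -0.03134
  (b,r): 0.301·log₂(0.9270) = -0.03290
  (b,s): 0.427·log₂(1.0587) = 0.03516
Sum = 0.0082 bits.

0.0082 bits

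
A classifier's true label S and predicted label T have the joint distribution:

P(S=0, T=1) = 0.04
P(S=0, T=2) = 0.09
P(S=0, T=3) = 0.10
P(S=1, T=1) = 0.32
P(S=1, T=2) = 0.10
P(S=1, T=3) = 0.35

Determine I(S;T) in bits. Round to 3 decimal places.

0.063 bits

Marginals: p(S) = (0.2300, 0.7700), p(T) = (0.3600, 0.1900, 0.4500).
I(S;T) = Σ p(x,y)·log₂[p(x,y)/(p(x)p(y))].
  (0,1): 0.04·log₂(0.4831) = -0.0420
  (0,2): 0.09·log₂(2.0595) = 0.0938
  (0,3): 0.10·log₂(0.9662) = -0.0050
  (1,1): 0.32·log₂(1.1544) = 0.0663
  (1,2): 0.10·log₂(0.6835) = -0.0549
  (1,3): 0.35·log₂(1.0101) = 0.0051
Sum = 0.063 bits.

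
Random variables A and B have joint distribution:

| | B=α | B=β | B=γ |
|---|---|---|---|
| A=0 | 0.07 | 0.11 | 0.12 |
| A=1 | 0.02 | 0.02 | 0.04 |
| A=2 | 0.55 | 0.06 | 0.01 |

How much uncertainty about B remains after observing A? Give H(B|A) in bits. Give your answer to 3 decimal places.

0.942 bits

Marginals: p(A) = (0.3000, 0.0800, 0.6200), p(B) = (0.6400, 0.1900, 0.1700).
H(B|A) = Σ p(A) · H(B|A=·).
  A=0: p=0.3000, H(B|A=0) = 1.5494
  A=1: p=0.0800, H(B|A=1) = 1.5000
  A=2: p=0.6200, H(B|A=2) = 0.5754
Weighted sum = 0.942 bits.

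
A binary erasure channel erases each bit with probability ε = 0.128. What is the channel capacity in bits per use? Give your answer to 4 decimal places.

0.8720 bits

Binary erasure channel: capacity C = 1 − ε.
C = 1 − 0.128 = 0.8720 bits per channel use.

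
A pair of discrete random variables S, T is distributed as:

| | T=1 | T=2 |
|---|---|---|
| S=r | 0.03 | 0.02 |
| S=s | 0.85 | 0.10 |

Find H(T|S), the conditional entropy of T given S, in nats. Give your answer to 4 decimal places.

Marginals: p(S) = (0.0500, 0.9500), p(T) = (0.8800, 0.1200).
H(T|S) = Σ p(S) · H(T|S=·).
  S=r: p=0.0500, H(T|S=r) = 0.6730
  S=s: p=0.9500, H(T|S=s) = 0.3365
Weighted sum = 0.3533 nats.

0.3533 nats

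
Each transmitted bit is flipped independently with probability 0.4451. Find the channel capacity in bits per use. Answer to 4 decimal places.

0.0087 bits

Binary symmetric channel: C = 1 − h₂(ε) where h₂ is the binary entropy function.
h₂(0.4451) = −0.4451·log₂0.4451 − 0.5549·log₂0.5549 = 0.9913.
C = 1 − 0.9913 = 0.0087 bits per channel use.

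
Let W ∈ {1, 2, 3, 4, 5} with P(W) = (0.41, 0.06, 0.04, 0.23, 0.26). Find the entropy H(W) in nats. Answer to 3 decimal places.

1.351 nats

H(W) = −Σ p·ln p.
  −(0.41)·ln(0.41) = 0.3656
  −(0.06)·ln(0.06) = 0.1688
  −(0.04)·ln(0.04) = 0.1288
  −(0.23)·ln(0.23) = 0.3380
  −(0.26)·ln(0.26) = 0.3502
Sum: 0.3656 + 0.1688 + 0.1288 + 0.3380 + 0.3502 = 1.351 nats.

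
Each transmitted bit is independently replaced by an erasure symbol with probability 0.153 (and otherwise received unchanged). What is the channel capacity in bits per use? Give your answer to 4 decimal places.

0.8470 bits

Binary erasure channel: capacity C = 1 − ε.
C = 1 − 0.153 = 0.8470 bits per channel use.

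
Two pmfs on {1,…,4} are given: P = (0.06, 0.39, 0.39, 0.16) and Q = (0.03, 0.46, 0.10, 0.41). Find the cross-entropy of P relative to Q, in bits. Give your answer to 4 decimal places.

2.2418 bits

H(P,Q) = −Σ p·log₂ q.
  −0.06·log₂(0.03) = 0.30353
  −0.39·log₂(0.46) = 0.43691
  −0.39·log₂(0.10) = 1.29555
  −0.16·log₂(0.41) = 0.20581
H(P,Q) = 2.2418 bits.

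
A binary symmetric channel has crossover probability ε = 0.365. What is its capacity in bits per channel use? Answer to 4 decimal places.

0.0532 bits

Binary symmetric channel: C = 1 − h₂(ε) where h₂ is the binary entropy function.
h₂(0.365) = −0.365·log₂0.365 − 0.635·log₂0.635 = 0.9468.
C = 1 − 0.9468 = 0.0532 bits per channel use.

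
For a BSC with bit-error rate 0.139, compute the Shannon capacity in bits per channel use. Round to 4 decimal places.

Binary symmetric channel: C = 1 − h₂(ε) where h₂ is the binary entropy function.
h₂(0.139) = −0.139·log₂0.139 − 0.861·log₂0.861 = 0.5816.
C = 1 − 0.5816 = 0.4184 bits per channel use.

0.4184 bits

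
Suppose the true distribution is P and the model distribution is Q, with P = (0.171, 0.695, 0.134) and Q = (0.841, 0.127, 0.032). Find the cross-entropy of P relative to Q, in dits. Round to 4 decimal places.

0.8360 dits

H(P,Q) = −Σ p·log₁₀ q.
  −0.171·log₁₀(0.841) = 0.01286
  −0.695·log₁₀(0.127) = 0.62286
  −0.134·log₁₀(0.032) = 0.20031
H(P,Q) = 0.8360 dits.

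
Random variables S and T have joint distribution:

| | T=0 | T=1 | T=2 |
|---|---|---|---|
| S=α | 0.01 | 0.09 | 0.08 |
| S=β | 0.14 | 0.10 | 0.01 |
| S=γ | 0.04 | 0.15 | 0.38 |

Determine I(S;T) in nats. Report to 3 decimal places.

0.215 nats

Marginals: p(S) = (0.1800, 0.2500, 0.5700), p(T) = (0.1900, 0.3400, 0.4700).
I(S;T) = H(S) + H(T) − H(S,T).
H(S) = 0.9756, H(T) = 1.0372, H(S,T) = 1.7974.
I(S;T) = 0.9756 + 1.0372 − 1.7974 = 0.215 nats.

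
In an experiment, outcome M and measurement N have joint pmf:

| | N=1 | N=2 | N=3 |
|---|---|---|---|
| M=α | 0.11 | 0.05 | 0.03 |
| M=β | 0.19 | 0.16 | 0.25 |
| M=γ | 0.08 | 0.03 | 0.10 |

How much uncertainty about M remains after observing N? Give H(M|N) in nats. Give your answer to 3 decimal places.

0.913 nats

Chain rule: H(M|N) = H(M,N) − H(N).
Marginals: p(M) = (0.1900, 0.6000, 0.2100), p(N) = (0.3800, 0.2400, 0.3800).
H(M,N) = 1.9906 nats; H(N) = 1.0779 nats.
H(M|N) = 1.9906 − 1.0779 = 0.913 nats.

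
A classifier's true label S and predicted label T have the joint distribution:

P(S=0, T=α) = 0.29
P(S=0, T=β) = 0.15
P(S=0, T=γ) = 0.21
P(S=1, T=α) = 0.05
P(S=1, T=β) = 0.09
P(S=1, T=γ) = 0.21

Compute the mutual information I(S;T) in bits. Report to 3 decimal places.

Marginals: p(S) = (0.6500, 0.3500), p(T) = (0.3400, 0.2400, 0.4200).
I(S;T) = Σ p(x,y)·log₂[p(x,y)/(p(x)p(y))].
  (0,α): 0.29·log₂(1.3122) = 0.1137
  (0,β): 0.15·log₂(0.9615) = -0.0085
  (0,γ): 0.21·log₂(0.7692) = -0.0795
  (1,α): 0.05·log₂(0.4202) = -0.0625
  (1,β): 0.09·log₂(1.0714) = 0.0090
  (1,γ): 0.21·log₂(1.4286) = 0.1081
Sum = 0.080 bits.

0.080 bits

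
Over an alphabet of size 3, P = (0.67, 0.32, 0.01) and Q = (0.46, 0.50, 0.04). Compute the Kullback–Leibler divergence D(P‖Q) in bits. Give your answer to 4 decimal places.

0.1375 bits

D(P‖Q) = Σ p·log₂(p/q).
  0.67·log₂(0.67/0.46) = 0.36349
  0.32·log₂(0.32/0.50) = -0.20603
  0.01·log₂(0.01/0.04) = -0.02000
D(P‖Q) = 0.1375 bits.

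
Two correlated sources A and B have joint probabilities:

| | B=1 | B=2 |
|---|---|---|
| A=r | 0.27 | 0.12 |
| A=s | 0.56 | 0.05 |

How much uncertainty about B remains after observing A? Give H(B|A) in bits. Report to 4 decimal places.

Chain rule: H(B|A) = H(A,B) − H(A).
Marginals: p(A) = (0.3900, 0.6100), p(B) = (0.8300, 0.1700).
H(A,B) = 1.5616 bits; H(A) = 0.9648 bits.
H(B|A) = 1.5616 − 0.9648 = 0.5968 bits.

0.5968 bits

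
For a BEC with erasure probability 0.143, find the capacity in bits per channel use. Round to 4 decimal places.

0.8570 bits

Binary erasure channel: capacity C = 1 − ε.
C = 1 − 0.143 = 0.8570 bits per channel use.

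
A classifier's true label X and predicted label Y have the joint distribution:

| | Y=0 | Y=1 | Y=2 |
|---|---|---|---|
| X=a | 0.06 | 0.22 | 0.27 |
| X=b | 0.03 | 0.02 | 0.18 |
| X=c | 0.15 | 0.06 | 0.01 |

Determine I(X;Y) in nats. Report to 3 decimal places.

Marginals: p(X) = (0.5500, 0.2300, 0.2200), p(Y) = (0.2400, 0.3000, 0.4600).
I(X;Y) = H(X) + H(Y) − H(X,Y).
H(X) = 0.9999, H(Y) = 1.0609, H(X,Y) = 1.8470.
I(X;Y) = 0.9999 + 1.0609 − 1.8470 = 0.214 nats.

0.214 nats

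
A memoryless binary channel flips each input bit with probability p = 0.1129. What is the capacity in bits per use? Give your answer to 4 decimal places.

Binary symmetric channel: C = 1 − h₂(ε) where h₂ is the binary entropy function.
h₂(0.1129) = −0.1129·log₂0.1129 − 0.8871·log₂0.8871 = 0.5086.
C = 1 − 0.5086 = 0.4914 bits per channel use.

0.4914 bits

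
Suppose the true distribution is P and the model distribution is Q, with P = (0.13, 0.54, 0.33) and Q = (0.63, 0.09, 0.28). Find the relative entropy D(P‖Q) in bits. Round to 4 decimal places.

1.1781 bits

D(P‖Q) = Σ p·log₂(p/q).
  0.13·log₂(0.13/0.63) = -0.29599
  0.54·log₂(0.54/0.09) = 1.39588
  0.33·log₂(0.33/0.28) = 0.07822
D(P‖Q) = 1.1781 bits.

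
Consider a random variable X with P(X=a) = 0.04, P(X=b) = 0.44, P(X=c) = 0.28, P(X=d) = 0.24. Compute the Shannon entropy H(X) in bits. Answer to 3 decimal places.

H(X) = −Σ p·log₂ p.
  −(0.04)·log₂(0.04) = 0.1858
  −(0.44)·log₂(0.44) = 0.5211
  −(0.28)·log₂(0.28) = 0.5142
  −(0.24)·log₂(0.24) = 0.4941
Sum: 0.1858 + 0.5211 + 0.5142 + 0.4941 = 1.715 bits.

1.715 bits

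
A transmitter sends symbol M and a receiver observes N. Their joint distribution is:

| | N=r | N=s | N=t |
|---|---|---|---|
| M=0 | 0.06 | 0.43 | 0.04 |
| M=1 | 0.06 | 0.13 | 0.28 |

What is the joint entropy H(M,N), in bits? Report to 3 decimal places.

H(M,N) = −Σ p(x,y)·log₂ p(x,y) over all 6 cells.
  cell (0,r): −0.06·log₂0.06 = 0.2435
  cell (0,s): −0.43·log₂0.43 = 0.5236
  cell (0,t): −0.04·log₂0.04 = 0.1858
  cell (1,r): −0.06·log₂0.06 = 0.2435
  cell (1,s): −0.13·log₂0.13 = 0.3826
  cell (1,t): −0.28·log₂0.28 = 0.5142
Sum = 2.093 bits.

2.093 bits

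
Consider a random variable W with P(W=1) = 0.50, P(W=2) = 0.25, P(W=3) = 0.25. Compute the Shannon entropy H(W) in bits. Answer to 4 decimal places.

H(W) = −Σ p·log₂ p.
  −(0.50)·log₂(0.50) = 0.50000
  −(0.25)·log₂(0.25) = 0.50000
  −(0.25)·log₂(0.25) = 0.50000
Sum: 0.50000 + 0.50000 + 0.50000 = 1.5000 bits.

1.5000 bits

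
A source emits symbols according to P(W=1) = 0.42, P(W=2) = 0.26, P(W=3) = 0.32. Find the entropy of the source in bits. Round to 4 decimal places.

1.5570 bits

H(W) = −Σ p·log₂ p.
  −(0.42)·log₂(0.42) = 0.52565
  −(0.26)·log₂(0.26) = 0.50529
  −(0.32)·log₂(0.32) = 0.52603
Sum: 0.52565 + 0.50529 + 0.52603 = 1.5570 bits.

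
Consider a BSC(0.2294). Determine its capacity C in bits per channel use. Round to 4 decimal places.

0.2230 bits

Binary symmetric channel: C = 1 − h₂(ε) where h₂ is the binary entropy function.
h₂(0.2294) = −0.2294·log₂0.2294 − 0.7706·log₂0.7706 = 0.7770.
C = 1 − 0.7770 = 0.2230 bits per channel use.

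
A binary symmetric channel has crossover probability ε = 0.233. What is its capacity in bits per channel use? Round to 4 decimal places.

0.2168 bits

Binary symmetric channel: C = 1 − h₂(ε) where h₂ is the binary entropy function.
h₂(0.233) = −0.233·log₂0.233 − 0.767·log₂0.767 = 0.7832.
C = 1 − 0.7832 = 0.2168 bits per channel use.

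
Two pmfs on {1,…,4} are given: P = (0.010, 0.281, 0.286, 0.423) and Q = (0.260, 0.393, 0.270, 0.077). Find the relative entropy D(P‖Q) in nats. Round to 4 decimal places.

0.6102 nats

D(P‖Q) = Σ p·ln(p/q).
  0.010·ln(0.010/0.260) = -0.03258
  0.281·ln(0.281/0.393) = -0.09426
  0.286·ln(0.286/0.270) = 0.01646
  0.423·ln(0.423/0.077) = 0.72061
D(P‖Q) = 0.6102 nats.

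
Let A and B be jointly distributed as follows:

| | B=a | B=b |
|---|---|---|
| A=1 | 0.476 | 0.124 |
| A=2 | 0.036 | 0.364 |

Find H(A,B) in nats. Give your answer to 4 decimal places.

H(A,B) = −Σ p(x,y)·ln p(x,y) over all 4 cells.
  cell (1,a): −0.476·ln0.476 = 0.35335
  cell (1,b): −0.124·ln0.124 = 0.25885
  cell (2,a): −0.036·ln0.036 = 0.11967
  cell (2,b): −0.364·ln0.364 = 0.36786
Sum = 1.0997 nats.

1.0997 nats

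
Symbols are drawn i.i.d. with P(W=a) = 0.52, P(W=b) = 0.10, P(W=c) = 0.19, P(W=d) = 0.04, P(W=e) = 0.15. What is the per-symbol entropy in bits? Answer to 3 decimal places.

H(W) = −Σ p·log₂ p.
  −(0.52)·log₂(0.52) = 0.4906
  −(0.10)·log₂(0.10) = 0.3322
  −(0.19)·log₂(0.19) = 0.4552
  −(0.04)·log₂(0.04) = 0.1858
  −(0.15)·log₂(0.15) = 0.4105
Sum: 0.4906 + 0.3322 + 0.4552 + 0.1858 + 0.4105 = 1.874 bits.

1.874 bits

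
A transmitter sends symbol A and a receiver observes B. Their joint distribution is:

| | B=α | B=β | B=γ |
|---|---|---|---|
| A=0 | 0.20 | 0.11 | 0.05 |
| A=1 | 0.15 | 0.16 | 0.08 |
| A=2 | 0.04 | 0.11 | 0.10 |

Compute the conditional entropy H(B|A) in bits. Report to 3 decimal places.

Marginals: p(A) = (0.3600, 0.3900, 0.2500), p(B) = (0.3900, 0.3800, 0.2300).
H(B|A) = Σ p(A) · H(B|A=·).
  A=0: p=0.3600, H(B|A=0) = 1.3893
  A=1: p=0.3900, H(B|A=1) = 1.5263
  A=2: p=0.2500, H(B|A=2) = 1.4729
Weighted sum = 1.464 bits.

1.464 bits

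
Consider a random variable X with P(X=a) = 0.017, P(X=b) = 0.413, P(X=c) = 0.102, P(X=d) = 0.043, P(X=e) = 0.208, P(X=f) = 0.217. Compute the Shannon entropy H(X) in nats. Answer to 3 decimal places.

H(X) = −Σ p·ln p.
  −(0.017)·ln(0.017) = 0.0693
  −(0.413)·ln(0.413) = 0.3652
  −(0.102)·ln(0.102) = 0.2328
  −(0.043)·ln(0.043) = 0.1353
  −(0.208)·ln(0.208) = 0.3266
  −(0.217)·ln(0.217) = 0.3315
Sum: 0.0693 + 0.3652 + 0.2328 + 0.1353 + 0.3266 + 0.3315 = 1.461 nats.

1.461 nats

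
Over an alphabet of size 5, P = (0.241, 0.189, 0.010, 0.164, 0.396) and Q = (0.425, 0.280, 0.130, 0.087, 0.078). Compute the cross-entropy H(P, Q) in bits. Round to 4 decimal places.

2.7092 bits

H(P,Q) = −Σ p·log₂ q.
  −0.241·log₂(0.425) = 0.29751
  −0.189·log₂(0.280) = 0.34710
  −0.010·log₂(0.130) = 0.02943
  −0.164·log₂(0.087) = 0.57775
  −0.396·log₂(0.078) = 1.45743
H(P,Q) = 2.7092 bits.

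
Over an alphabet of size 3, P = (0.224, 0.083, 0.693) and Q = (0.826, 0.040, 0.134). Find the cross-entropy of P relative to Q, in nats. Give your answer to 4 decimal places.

H(P,Q) = −Σ p·ln q.
  −0.224·ln(0.826) = 0.04282
  −0.083·ln(0.040) = 0.26717
  −0.693·ln(0.134) = 1.39287
H(P,Q) = 1.7029 nats.

1.7029 nats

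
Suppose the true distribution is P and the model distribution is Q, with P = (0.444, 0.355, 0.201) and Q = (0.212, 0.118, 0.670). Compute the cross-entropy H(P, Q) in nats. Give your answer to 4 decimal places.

H(P,Q) = −Σ p·ln q.
  −0.444·ln(0.212) = 0.68872
  −0.355·ln(0.118) = 0.75866
  −0.201·ln(0.670) = 0.08050
H(P,Q) = 1.5279 nats.

1.5279 nats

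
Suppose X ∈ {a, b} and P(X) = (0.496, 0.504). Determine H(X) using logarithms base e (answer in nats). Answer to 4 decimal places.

H(X) = −Σ p·ln p.
  −(0.496)·ln(0.496) = 0.34778
  −(0.504)·ln(0.504) = 0.34533
Sum: 0.34778 + 0.34533 = 0.6931 nats.

0.6931 nats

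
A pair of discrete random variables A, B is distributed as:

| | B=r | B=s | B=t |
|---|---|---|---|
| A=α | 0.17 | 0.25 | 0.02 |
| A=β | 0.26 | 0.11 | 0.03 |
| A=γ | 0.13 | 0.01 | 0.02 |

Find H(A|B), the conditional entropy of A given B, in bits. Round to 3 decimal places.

1.349 bits

Marginals: p(A) = (0.4400, 0.4000, 0.1600), p(B) = (0.5600, 0.3700, 0.0700).
H(A|B) = Σ p(B) · H(A|B=·).
  B=r: p=0.5600, H(A|B=r) = 1.5251
  B=s: p=0.3700, H(A|B=s) = 1.0432
  B=t: p=0.0700, H(A|B=t) = 1.5567
Weighted sum = 1.349 bits.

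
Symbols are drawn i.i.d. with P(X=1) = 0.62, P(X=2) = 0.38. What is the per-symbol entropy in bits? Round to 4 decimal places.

0.9580 bits

H(X) = −Σ p·log₂ p.
  −(0.62)·log₂(0.62) = 0.42759
  −(0.38)·log₂(0.38) = 0.53045
Sum: 0.42759 + 0.53045 = 0.9580 bits.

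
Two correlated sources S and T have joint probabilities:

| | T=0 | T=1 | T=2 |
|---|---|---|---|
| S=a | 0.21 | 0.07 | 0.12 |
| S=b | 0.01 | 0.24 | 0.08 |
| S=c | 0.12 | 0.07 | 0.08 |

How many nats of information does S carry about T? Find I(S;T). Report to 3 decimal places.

0.175 nats

Marginals: p(S) = (0.4000, 0.3300, 0.2700), p(T) = (0.3400, 0.3800, 0.2800).
I(S;T) = H(S) + H(T) − H(S,T).
H(S) = 1.0859, H(T) = 1.0909, H(S,T) = 2.0016.
I(S;T) = 1.0859 + 1.0909 − 2.0016 = 0.175 nats.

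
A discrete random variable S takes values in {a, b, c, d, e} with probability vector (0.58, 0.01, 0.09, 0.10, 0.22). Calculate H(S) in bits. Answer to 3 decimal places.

1.648 bits

H(S) = −Σ p·log₂ p.
  −(0.58)·log₂(0.58) = 0.4558
  −(0.01)·log₂(0.01) = 0.0664
  −(0.09)·log₂(0.09) = 0.3127
  −(0.10)·log₂(0.10) = 0.3322
  −(0.22)·log₂(0.22) = 0.4806
Sum: 0.4558 + 0.0664 + 0.3127 + 0.3322 + 0.4806 = 1.648 bits.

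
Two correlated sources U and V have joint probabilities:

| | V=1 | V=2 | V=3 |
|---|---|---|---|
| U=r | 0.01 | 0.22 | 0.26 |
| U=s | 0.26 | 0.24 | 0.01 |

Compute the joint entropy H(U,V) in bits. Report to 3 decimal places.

2.118 bits

H(U,V) = −Σ p(x,y)·log₂ p(x,y) over all 6 cells.
  cell (r,1): −0.01·log₂0.01 = 0.0664
  cell (r,2): −0.22·log₂0.22 = 0.4806
  cell (r,3): −0.26·log₂0.26 = 0.5053
  cell (s,1): −0.26·log₂0.26 = 0.5053
  cell (s,2): −0.24·log₂0.24 = 0.4941
  cell (s,3): −0.01·log₂0.01 = 0.0664
Sum = 2.118 bits.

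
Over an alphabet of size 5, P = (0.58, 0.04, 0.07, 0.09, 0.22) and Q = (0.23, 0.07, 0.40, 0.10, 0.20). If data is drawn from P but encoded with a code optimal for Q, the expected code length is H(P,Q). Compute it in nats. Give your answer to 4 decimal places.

1.5842 nats

H(P,Q) = −Σ p·ln q.
  −0.58·ln(0.23) = 0.85241
  −0.04·ln(0.07) = 0.10637
  −0.07·ln(0.40) = 0.06414
  −0.09·ln(0.10) = 0.20723
  −0.22·ln(0.20) = 0.35408
H(P,Q) = 1.5842 nats.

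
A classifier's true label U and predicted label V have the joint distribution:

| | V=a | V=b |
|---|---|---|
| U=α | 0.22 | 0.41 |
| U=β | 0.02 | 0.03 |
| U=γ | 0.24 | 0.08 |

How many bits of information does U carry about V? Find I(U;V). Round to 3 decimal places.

Marginals: p(U) = (0.6300, 0.0500, 0.3200), p(V) = (0.4800, 0.5200).
I(U;V) = H(U) + H(V) − H(U,V).
H(U) = 1.1621, H(V) = 0.9988, H(U,V) = 2.0582.
I(U;V) = 1.1621 + 0.9988 − 2.0582 = 0.103 bits.

0.103 bits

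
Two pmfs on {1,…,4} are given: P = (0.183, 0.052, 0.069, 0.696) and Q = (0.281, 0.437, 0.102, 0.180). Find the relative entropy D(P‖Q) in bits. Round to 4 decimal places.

1.0461 bits

D(P‖Q) = Σ p·log₂(p/q).
  0.183·log₂(0.183/0.281) = -0.11323
  0.052·log₂(0.052/0.437) = -0.15969
  0.069·log₂(0.069/0.102) = -0.03891
  0.696·log₂(0.696/0.180) = 1.35796
D(P‖Q) = 1.0461 bits.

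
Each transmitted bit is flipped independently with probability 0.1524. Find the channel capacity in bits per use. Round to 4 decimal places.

0.3842 bits

Binary symmetric channel: C = 1 − h₂(ε) where h₂ is the binary entropy function.
h₂(0.1524) = −0.1524·log₂0.1524 − 0.8476·log₂0.8476 = 0.6158.
C = 1 − 0.6158 = 0.3842 bits per channel use.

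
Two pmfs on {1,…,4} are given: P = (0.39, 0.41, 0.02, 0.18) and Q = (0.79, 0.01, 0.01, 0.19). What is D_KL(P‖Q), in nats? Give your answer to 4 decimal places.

D(P‖Q) = Σ p·ln(p/q).
  0.39·ln(0.39/0.79) = -0.27530
  0.41·ln(0.41/0.01) = 1.52256
  0.02·ln(0.02/0.01) = 0.01386
  0.18·ln(0.18/0.19) = -0.00973
D(P‖Q) = 1.2514 nats.

1.2514 nats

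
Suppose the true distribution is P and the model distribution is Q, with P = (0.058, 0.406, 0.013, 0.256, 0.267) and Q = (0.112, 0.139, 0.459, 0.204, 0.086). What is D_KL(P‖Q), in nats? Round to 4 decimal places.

D(P‖Q) = Σ p·ln(p/q).
  0.058·ln(0.058/0.112) = -0.03817
  0.406·ln(0.406/0.139) = 0.43518
  0.013·ln(0.013/0.459) = -0.04633
  0.256·ln(0.256/0.204) = 0.05813
  0.267·ln(0.267/0.086) = 0.30248
D(P‖Q) = 0.7113 nats.

0.7113 nats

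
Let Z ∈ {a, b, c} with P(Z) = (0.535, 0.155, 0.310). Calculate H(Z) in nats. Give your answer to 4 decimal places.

0.9867 nats

H(Z) = −Σ p·ln p.
  −(0.535)·ln(0.535) = 0.33464
  −(0.155)·ln(0.155) = 0.28897
  −(0.310)·ln(0.310) = 0.36307
Sum: 0.33464 + 0.28897 + 0.36307 = 0.9867 nats.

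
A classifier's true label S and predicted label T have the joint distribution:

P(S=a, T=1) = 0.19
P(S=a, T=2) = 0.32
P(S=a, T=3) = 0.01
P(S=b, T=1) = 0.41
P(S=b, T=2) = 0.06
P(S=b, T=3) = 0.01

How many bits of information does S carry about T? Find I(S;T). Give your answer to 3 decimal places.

Marginals: p(S) = (0.5200, 0.4800), p(T) = (0.6000, 0.3800, 0.0200).
I(S;T) = Σ p(x,y)·log₂[p(x,y)/(p(x)p(y))].
  (a,1): 0.19·log₂(0.6090) = -0.1360
  (a,2): 0.32·log₂(1.6194) = 0.2226
  (a,3): 0.01·log₂(0.9615) = -0.0006
  (b,1): 0.41·log₂(1.4236) = 0.2089
  (b,2): 0.06·log₂(0.3289) = -0.0962
  (b,3): 0.01·log₂(1.0417) = 0.0006
Sum = 0.199 bits.

0.199 bits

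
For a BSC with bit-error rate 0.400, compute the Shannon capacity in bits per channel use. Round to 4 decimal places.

Binary symmetric channel: C = 1 − h₂(ε) where h₂ is the binary entropy function.
h₂(0.400) = −0.400·log₂0.400 − 0.600·log₂0.600 = 0.9710.
C = 1 − 0.9710 = 0.0290 bits per channel use.

0.0290 bits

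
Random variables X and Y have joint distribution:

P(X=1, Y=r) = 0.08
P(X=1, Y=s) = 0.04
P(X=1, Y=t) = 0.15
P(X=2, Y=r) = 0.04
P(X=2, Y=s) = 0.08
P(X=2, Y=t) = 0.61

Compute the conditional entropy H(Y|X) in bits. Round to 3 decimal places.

Marginals: p(X) = (0.2700, 0.7300), p(Y) = (0.1200, 0.1200, 0.7600).
H(Y|X) = Σ p(X) · H(Y|X=·).
  X=1: p=0.2700, H(Y|X=1) = 1.3992
  X=2: p=0.7300, H(Y|X=2) = 0.7956
Weighted sum = 0.959 bits.

0.959 bits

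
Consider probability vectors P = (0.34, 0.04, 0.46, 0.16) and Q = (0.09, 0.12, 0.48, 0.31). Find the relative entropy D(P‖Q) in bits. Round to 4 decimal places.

0.4076 bits

D(P‖Q) = Σ p·log₂(p/q).
  0.34·log₂(0.34/0.09) = 0.65196
  0.04·log₂(0.04/0.12) = -0.06340
  0.46·log₂(0.46/0.48) = -0.02824
  0.16·log₂(0.16/0.31) = -0.15267
D(P‖Q) = 0.4076 bits.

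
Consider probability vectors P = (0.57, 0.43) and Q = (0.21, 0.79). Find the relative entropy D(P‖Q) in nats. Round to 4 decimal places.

D(P‖Q) = Σ p·ln(p/q).
  0.57·ln(0.57/0.21) = 0.56916
  0.43·ln(0.43/0.79) = -0.26155
D(P‖Q) = 0.3076 nats.

0.3076 nats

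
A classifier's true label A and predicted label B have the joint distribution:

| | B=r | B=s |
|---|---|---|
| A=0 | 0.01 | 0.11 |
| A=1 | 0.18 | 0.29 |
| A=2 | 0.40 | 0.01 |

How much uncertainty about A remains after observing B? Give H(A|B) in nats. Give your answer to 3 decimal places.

Marginals: p(A) = (0.1200, 0.4700, 0.4100), p(B) = (0.5900, 0.4100).
H(A|B) = Σ p(B) · H(A|B=·).
  B=r: p=0.5900, H(A|B=r) = 0.6948
  B=s: p=0.4100, H(A|B=s) = 0.6885
Weighted sum = 0.692 nats.

0.692 nats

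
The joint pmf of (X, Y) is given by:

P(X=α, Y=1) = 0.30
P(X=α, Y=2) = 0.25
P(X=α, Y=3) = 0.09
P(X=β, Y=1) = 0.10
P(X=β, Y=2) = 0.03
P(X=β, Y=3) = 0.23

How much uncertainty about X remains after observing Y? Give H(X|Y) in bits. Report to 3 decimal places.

0.736 bits

Marginals: p(X) = (0.6400, 0.3600), p(Y) = (0.4000, 0.2800, 0.3200).
H(X|Y) = Σ p(Y) · H(X|Y=·).
  Y=1: p=0.4000, H(X|Y=1) = 0.8113
  Y=2: p=0.2800, H(X|Y=2) = 0.4912
  Y=3: p=0.3200, H(X|Y=3) = 0.8571
Weighted sum = 0.736 bits.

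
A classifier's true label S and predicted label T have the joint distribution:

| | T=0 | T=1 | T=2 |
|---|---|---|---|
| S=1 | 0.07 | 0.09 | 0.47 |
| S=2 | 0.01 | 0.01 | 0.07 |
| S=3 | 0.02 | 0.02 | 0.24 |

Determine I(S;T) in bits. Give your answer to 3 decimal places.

Marginals: p(S) = (0.6300, 0.0900, 0.2800), p(T) = (0.1000, 0.1200, 0.7800).
I(S;T) = Σ p(x,y)·log₂[p(x,y)/(p(x)p(y))].
  (1,0): 0.07·log₂(1.1111) = 0.0106
  (1,1): 0.09·log₂(1.1905) = 0.0226
  (1,2): 0.47·log₂(0.9565) = -0.0302
  (2,0): 0.01·log₂(1.1111) = 0.0015
  (2,1): 0.01·log₂(0.9259) = -0.0011
  (2,2): 0.07·log₂(0.9972) = -0.0003
  (3,0): 0.02·log₂(0.7143) = -0.0097
  (3,1): 0.02·log₂(0.5952) = -0.0150
  (3,2): 0.24·log₂(1.0989) = 0.0327
Sum = 0.011 bits.

0.011 bits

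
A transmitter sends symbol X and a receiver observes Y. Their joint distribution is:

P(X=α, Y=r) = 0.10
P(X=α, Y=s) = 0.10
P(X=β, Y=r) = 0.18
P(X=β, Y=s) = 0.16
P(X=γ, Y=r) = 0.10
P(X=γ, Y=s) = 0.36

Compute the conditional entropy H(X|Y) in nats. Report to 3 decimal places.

Marginals: p(X) = (0.2000, 0.3400, 0.4600), p(Y) = (0.3800, 0.6200).
H(X|Y) = Σ p(Y) · H(X|Y=·).
  Y=r: p=0.3800, H(X|Y=r) = 1.0566
  Y=s: p=0.6200, H(X|Y=s) = 0.9595
Weighted sum = 0.996 nats.

0.996 nats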